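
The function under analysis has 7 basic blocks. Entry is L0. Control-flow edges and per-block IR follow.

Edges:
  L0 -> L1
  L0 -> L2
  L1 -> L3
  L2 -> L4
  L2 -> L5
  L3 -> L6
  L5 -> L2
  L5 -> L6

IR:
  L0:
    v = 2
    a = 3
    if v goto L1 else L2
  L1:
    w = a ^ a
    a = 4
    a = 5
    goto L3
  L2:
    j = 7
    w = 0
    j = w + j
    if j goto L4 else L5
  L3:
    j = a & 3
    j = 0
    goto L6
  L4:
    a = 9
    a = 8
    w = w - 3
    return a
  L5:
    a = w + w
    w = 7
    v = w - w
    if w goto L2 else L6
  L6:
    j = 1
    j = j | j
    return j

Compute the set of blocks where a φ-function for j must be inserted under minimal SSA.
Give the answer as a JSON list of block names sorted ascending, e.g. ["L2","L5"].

Answer: ["L2", "L6"]

Derivation:
idom tree: L1←L0 L2←L0 L3←L1 L4←L2 L5←L2 L6←L0
Dom∩ at merges:
  L2: preds {L0,L5}: {L0} ∩ {L0,L2,L5} = {L0}; idom=L0
  L6: preds {L3,L5}: {L0,L1,L3} ∩ {L0,L2,L5} = {L0}; idom=L0

DF walk-up:
  join L2 pred L0: · stop@L0
  join L2 pred L5: L5→L2 stop@L0
  join L6 pred L3: L3→L1 stop@L0
  join L6 pred L5: L5→L2 stop@L0
  DF(L0)=∅
  DF(L1)={L6}
  DF(L2)={L2,L6}
  DF(L3)={L6}
  DF(L4)=∅
  DF(L5)={L2,L6}
  DF(L6)=∅

φ for j: defs {L2,L3,L6}
  DF⁺ = {L2,L6}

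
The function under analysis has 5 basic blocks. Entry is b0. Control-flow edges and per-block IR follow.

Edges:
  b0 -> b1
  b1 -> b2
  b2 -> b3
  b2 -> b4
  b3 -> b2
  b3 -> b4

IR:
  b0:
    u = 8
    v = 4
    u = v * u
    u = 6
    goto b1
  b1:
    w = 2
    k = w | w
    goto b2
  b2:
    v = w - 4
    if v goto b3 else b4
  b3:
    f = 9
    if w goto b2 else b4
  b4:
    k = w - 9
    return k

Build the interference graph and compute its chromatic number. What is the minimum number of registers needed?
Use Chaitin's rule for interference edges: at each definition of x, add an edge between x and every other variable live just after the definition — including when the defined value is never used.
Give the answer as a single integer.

def/use:
  b0 def {u,v} use ∅
  b1 def {k,w} use ∅
  b2 def {v} use {w}
  b3 def {f} use {w}
  b4 def {k} use {w}

Liveness:
  live b0: ∅→∅
  live b1: ∅→{w}
  live b2: {w}→{w}
  live b3: {w}→{w}
  live b4: {w}→∅

Interfere edges:
  f↔{w}
  k↔{w}
  u↔{v}
  v↔{u,w}
  w↔{f,k,v}

Colouring:
  lower bound: {f,w} mutually conflict ⇒ χ ≥ 2
  assign f→c1 k→c1 u→c0 v→c1 w→c0 — no edge inside a register ⇒ χ ≤ 2
  χ = 2

Answer: 2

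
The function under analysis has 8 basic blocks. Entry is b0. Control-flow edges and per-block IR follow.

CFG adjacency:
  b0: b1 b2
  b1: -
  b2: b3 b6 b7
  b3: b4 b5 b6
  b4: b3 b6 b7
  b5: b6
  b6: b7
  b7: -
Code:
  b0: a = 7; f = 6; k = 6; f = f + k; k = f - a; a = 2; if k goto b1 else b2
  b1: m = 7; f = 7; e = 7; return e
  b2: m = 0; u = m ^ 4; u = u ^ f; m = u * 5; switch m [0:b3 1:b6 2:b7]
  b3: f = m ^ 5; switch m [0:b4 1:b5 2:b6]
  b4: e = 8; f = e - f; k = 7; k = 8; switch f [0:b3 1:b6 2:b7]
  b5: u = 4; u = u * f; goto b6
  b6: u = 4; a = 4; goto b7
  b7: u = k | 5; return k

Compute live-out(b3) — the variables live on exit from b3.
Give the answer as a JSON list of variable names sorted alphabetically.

Answer: ["f", "k", "m"]

Derivation:
def/use:
  b0: def={a,f,k} ue=∅
  b1: def={e,f,m} ue=∅
  b2: def={m,u} ue={f}
  b3: def={f} ue={m}
  b4: def={e,f,k} ue={f}
  b5: def={u} ue={f}
  b6: def={a,u} ue=∅
  b7: def={u} ue={k}

Liveness:
  b0: in=∅ out={f,k}
  b1: in=∅ out=∅
  b2: in={f,k} out={k,m}
  b3: in={k,m} out={f,k,m}
  b4: in={f,m} out={k,m}
  b5: in={f,k} out={k}
  b6: in={k} out={k}
  b7: in={k} out=∅

live-out(b3) = ["f", "k", "m"]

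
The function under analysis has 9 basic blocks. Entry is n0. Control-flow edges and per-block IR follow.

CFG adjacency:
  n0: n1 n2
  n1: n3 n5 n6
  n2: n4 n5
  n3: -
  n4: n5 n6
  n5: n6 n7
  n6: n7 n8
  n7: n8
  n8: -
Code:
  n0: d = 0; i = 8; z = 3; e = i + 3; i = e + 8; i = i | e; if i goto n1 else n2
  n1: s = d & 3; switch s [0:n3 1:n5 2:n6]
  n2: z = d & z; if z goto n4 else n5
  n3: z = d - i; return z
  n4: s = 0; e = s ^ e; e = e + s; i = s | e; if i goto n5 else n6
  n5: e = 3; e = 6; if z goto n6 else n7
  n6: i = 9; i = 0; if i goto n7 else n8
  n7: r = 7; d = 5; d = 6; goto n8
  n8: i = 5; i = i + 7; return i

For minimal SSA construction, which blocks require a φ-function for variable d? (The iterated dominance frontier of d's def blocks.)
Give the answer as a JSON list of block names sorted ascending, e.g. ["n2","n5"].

idom tree: n1←n0 n2←n0 n3←n1 n4←n2 n5←n0 n6←n0 n7←n0 n8←n0
Dom at joins:
  n5: preds {n1,n2,n4}: {n0,n1} ∩ {n0,n2} ∩ {n0,n2,n4} = {n0}; idom=n0
  n6: preds {n1,n4,n5}: {n0,n1} ∩ {n0,n2,n4} ∩ {n0,n5} = {n0}; idom=n0
  n7: preds {n5,n6}: {n0,n5} ∩ {n0,n6} = {n0}; idom=n0
  n8: preds {n6,n7}: {n0,n6} ∩ {n0,n7} = {n0}; idom=n0

DF walk-up:
  join n5 pred n1: n1 stop@n0
  join n5 pred n2: n2 stop@n0
  join n5 pred n4: n4→n2 stop@n0
  join n6 pred n1: n1 stop@n0
  join n6 pred n4: n4→n2 stop@n0
  join n6 pred n5: n5 stop@n0
  join n7 pred n5: n5 stop@n0
  join n7 pred n6: n6 stop@n0
  join n8 pred n6: n6 stop@n0
  join n8 pred n7: n7 stop@n0
  n0 → ∅
  n1 → {n5,n6}
  n2 → {n5,n6}
  n3 → ∅
  n4 → {n5,n6}
  n5 → {n6,n7}
  n6 → {n7,n8}
  n7 → {n8}
  n8 → ∅

φ for d: defs {n0,n7}
  DF⁺ = {n8}

Answer: ["n8"]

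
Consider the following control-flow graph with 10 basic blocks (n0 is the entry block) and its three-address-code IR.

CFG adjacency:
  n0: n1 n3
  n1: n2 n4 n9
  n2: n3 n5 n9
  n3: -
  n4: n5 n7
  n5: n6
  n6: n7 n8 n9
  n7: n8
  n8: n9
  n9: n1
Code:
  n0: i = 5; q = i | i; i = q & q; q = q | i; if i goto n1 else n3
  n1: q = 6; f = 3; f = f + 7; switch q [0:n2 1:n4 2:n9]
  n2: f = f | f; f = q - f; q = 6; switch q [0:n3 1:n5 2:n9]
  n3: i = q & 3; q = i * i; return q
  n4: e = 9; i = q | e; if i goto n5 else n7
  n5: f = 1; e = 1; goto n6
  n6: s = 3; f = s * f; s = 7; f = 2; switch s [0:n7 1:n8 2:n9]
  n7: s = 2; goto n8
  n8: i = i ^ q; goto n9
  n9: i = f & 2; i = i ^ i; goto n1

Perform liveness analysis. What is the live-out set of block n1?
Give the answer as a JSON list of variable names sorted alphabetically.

def/use:
  n0: {i,q} / ∅
  n1: {f,q} / ∅
  n2: {f,q} / {f,q}
  n3: {i,q} / {q}
  n4: {e,i} / {q}
  n5: {e,f} / ∅
  n6: {f,s} / {f}
  n7: {s} / ∅
  n8: {i} / {i,q}
  n9: {i} / {f}

Backward fixpoint:
  live n0: ∅→{i,q}
  live n1: {i}→{f,i,q}
  live n2: {f,i,q}→{f,i,q}
  live n3: {q}→∅
  live n4: {f,q}→{f,i,q}
  live n5: {i,q}→{f,i,q}
  live n6: {f,i,q}→{f,i,q}
  live n7: {f,i,q}→{f,i,q}
  live n8: {f,i,q}→{f}
  live n9: {f}→{i}

live-out(n1) = ["f", "i", "q"]

Answer: ["f", "i", "q"]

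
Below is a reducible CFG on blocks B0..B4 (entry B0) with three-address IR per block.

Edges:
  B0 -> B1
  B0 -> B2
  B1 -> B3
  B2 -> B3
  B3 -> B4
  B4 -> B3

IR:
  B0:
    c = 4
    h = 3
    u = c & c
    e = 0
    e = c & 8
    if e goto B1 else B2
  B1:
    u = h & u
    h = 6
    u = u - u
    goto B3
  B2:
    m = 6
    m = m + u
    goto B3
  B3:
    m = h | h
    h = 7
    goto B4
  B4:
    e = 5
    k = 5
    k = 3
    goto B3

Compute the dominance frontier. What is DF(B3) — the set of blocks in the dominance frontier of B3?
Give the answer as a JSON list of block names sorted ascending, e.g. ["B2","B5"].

idom tree: B1←B0 B2←B0 B3←B0 B4←B3
Dom∩ at merges:
  B3: preds {B1,B2,B4}: {B0,B1} ∩ {B0,B2} ∩ {B0,B3,B4} = {B0}; idom=B0

Frontier:
  join B3 pred B1: B1 stop@B0
  join B3 pred B2: B2 stop@B0
  join B3 pred B4: B4→B3 stop@B0
  B0 → ∅
  B1 → {B3}
  B2 → {B3}
  B3 → {B3}
  B4 → {B3}

DF(B3) = ["B3"]

Answer: ["B3"]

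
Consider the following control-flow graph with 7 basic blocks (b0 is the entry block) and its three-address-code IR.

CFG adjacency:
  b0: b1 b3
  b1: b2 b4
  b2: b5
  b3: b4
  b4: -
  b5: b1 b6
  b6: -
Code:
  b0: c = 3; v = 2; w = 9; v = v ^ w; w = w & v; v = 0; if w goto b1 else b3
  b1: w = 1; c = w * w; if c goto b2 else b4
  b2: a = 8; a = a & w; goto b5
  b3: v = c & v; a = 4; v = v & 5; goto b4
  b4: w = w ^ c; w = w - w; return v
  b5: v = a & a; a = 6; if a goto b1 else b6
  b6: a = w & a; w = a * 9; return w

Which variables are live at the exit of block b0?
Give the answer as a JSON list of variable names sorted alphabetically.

Block summaries:
  b0: def={c,v,w} ue=∅
  b1: def={c,w} ue=∅
  b2: def={a} ue={w}
  b3: def={a,v} ue={c,v}
  b4: def={w} ue={c,v,w}
  b5: def={a,v} ue={a}
  b6: def={a,w} ue={a,w}

Live sets:
  live b0: ∅→{c,v,w}
  live b1: {v}→{c,v,w}
  live b2: {w}→{a,w}
  live b3: {c,v,w}→{c,v,w}
  live b4: {c,v,w}→∅
  live b5: {a,w}→{a,v,w}
  live b6: {a,w}→∅

live-out(b0) = ["c", "v", "w"]

Answer: ["c", "v", "w"]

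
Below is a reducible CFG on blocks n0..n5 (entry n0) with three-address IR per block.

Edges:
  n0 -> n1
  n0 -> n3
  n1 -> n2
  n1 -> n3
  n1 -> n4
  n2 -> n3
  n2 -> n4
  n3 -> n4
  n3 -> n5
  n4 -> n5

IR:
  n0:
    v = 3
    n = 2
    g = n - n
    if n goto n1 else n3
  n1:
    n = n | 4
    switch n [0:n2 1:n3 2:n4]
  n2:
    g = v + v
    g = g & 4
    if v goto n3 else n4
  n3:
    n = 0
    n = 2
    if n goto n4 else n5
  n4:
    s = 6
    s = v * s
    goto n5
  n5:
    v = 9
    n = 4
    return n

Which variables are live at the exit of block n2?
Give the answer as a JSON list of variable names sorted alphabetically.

Answer: ["v"]

Analysis:
Block summaries:
  n0: def={g,n,v} ue=∅
  n1: def={n} ue={n}
  n2: def={g} ue={v}
  n3: def={n} ue=∅
  n4: def={s} ue={v}
  n5: def={n,v} ue=∅

Liveness:
  n0 li=∅ lo={n,v}
  n1 li={n,v} lo={v}
  n2 li={v} lo={v}
  n3 li={v} lo={v}
  n4 li={v} lo=∅
  n5 li=∅ lo=∅

live-out(n2) = ["v"]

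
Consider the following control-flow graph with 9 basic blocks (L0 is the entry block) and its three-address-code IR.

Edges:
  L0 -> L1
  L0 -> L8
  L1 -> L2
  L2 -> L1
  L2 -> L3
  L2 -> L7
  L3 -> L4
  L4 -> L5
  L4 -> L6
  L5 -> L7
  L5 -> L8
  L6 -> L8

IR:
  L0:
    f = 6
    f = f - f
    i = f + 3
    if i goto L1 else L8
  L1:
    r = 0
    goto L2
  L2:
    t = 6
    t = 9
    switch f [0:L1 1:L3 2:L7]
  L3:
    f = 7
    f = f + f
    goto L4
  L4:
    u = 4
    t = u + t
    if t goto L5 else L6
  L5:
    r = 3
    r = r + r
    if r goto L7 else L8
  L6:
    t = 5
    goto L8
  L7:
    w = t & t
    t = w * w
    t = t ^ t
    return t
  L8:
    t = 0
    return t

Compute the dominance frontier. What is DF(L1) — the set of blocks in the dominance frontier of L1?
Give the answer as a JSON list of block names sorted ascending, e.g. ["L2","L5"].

idom tree: L1←L0 L2←L1 L3←L2 L4←L3 L5←L4 L6←L4 L7←L2 L8←L0
Dom at joins:
  L1: preds {L0,L2}: {L0} ∩ {L0,L1,L2} = {L0}; idom=L0
  L7: preds {L2,L5}: {L0,L1,L2} ∩ {L0,L1,L2,L3,L4,L5} = {L0,L1,L2}; idom=L2
  L8: preds {L0,L5,L6}: {L0} ∩ {L0,L1,L2,L3,L4,L5} ∩ {L0,L1,L2,L3,L4,L6} = {L0}; idom=L0

Frontier:
  join L1 pred L0: · stop@L0
  join L1 pred L2: L2→L1 stop@L0
  join L7 pred L2: · stop@L2
  join L7 pred L5: L5→L4→L3 stop@L2
  join L8 pred L0: · stop@L0
  join L8 pred L5: L5→L4→L3→L2→L1 stop@L0
  join L8 pred L6: L6→L4→L3→L2→L1 stop@L0
  DF(L0)=∅
  DF(L1)={L1,L8}
  DF(L2)={L1,L8}
  DF(L3)={L7,L8}
  DF(L4)={L7,L8}
  DF(L5)={L7,L8}
  DF(L6)={L8}
  DF(L7)=∅
  DF(L8)=∅

DF(L1) = ["L1", "L8"]

Answer: ["L1", "L8"]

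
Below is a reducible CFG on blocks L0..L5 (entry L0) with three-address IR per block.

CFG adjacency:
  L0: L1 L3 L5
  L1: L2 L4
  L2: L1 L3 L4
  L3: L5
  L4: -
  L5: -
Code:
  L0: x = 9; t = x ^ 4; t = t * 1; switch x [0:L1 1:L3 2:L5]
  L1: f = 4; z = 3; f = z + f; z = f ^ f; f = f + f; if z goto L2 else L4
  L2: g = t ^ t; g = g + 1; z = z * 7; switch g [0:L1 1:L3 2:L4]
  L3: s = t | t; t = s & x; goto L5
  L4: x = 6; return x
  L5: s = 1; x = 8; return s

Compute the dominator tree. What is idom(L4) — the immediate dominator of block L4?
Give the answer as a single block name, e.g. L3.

idom tree: L1←L0 L2←L1 L3←L0 L4←L1 L5←L0
Join-block Dom:
  L1: preds {L0,L2}: {L0} ∩ {L0,L1,L2} = {L0}; idom=L0
  L3: preds {L0,L2}: {L0} ∩ {L0,L1,L2} = {L0}; idom=L0
  L4: preds {L1,L2}: {L0,L1} ∩ {L0,L1,L2} = {L0,L1}; idom=L1
  L5: preds {L0,L3}: {L0} ∩ {L0,L3} = {L0}; idom=L0

idom(L4) = L1

Answer: L1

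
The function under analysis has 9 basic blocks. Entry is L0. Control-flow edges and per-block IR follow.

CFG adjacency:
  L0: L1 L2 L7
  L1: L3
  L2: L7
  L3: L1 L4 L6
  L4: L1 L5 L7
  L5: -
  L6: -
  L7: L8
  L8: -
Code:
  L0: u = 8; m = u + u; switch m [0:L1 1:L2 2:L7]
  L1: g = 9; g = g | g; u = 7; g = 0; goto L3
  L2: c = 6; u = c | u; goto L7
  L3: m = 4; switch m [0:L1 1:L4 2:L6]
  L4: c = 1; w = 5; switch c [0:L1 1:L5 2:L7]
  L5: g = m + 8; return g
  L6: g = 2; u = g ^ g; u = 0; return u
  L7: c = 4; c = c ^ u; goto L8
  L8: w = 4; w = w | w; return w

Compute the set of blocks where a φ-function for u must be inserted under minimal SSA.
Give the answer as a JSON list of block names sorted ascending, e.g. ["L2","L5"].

Answer: ["L1", "L7"]

Derivation:
idom tree: L1←L0 L2←L0 L3←L1 L4←L3 L5←L4 L6←L3 L7←L0 L8←L7
Dom at joins:
  L1: preds {L0,L3,L4}: {L0} ∩ {L0,L1,L3} ∩ {L0,L1,L3,L4} = {L0}; idom=L0
  L7: preds {L0,L2,L4}: {L0} ∩ {L0,L2} ∩ {L0,L1,L3,L4} = {L0}; idom=L0

DF walk-up:
  join L1 pred L0: · stop@L0
  join L1 pred L3: L3→L1 stop@L0
  join L1 pred L4: L4→L3→L1 stop@L0
  join L7 pred L0: · stop@L0
  join L7 pred L2: L2 stop@L0
  join L7 pred L4: L4→L3→L1 stop@L0
  DF(L0)=∅
  DF(L1)={L1,L7}
  DF(L2)={L7}
  DF(L3)={L1,L7}
  DF(L4)={L1,L7}
  DF(L5)=∅
  DF(L6)=∅
  DF(L7)=∅
  DF(L8)=∅

φ for u: defs {L0,L1,L2,L6}
  DF⁺ = {L1,L7}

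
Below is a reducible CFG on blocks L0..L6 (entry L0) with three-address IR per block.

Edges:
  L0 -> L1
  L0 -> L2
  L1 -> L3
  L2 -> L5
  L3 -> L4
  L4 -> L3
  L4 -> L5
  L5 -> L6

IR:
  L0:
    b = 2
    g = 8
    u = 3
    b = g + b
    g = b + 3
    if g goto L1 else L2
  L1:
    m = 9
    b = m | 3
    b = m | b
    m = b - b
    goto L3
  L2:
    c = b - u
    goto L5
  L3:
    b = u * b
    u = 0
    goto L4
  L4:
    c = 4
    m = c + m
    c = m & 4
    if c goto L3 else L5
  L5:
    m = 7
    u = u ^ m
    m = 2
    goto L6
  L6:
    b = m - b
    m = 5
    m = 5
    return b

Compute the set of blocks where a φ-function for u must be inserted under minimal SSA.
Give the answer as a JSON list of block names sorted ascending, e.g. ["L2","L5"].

idom tree: L1←L0 L2←L0 L3←L1 L4←L3 L5←L0 L6←L5
Join-block Dom:
  L3: preds {L1,L4}: {L0,L1} ∩ {L0,L1,L3,L4} = {L0,L1}; idom=L1
  L5: preds {L2,L4}: {L0,L2} ∩ {L0,L1,L3,L4} = {L0}; idom=L0

DF walk-up:
  join L3 pred L1: · stop@L1
  join L3 pred L4: L4→L3 stop@L1
  join L5 pred L2: L2 stop@L0
  join L5 pred L4: L4→L3→L1 stop@L0
  DF(L0)=∅
  DF(L1)={L5}
  DF(L2)={L5}
  DF(L3)={L3,L5}
  DF(L4)={L3,L5}
  DF(L5)=∅
  DF(L6)=∅

φ for u: defs {L0,L3,L5}
  DF⁺ = {L3,L5}

Answer: ["L3", "L5"]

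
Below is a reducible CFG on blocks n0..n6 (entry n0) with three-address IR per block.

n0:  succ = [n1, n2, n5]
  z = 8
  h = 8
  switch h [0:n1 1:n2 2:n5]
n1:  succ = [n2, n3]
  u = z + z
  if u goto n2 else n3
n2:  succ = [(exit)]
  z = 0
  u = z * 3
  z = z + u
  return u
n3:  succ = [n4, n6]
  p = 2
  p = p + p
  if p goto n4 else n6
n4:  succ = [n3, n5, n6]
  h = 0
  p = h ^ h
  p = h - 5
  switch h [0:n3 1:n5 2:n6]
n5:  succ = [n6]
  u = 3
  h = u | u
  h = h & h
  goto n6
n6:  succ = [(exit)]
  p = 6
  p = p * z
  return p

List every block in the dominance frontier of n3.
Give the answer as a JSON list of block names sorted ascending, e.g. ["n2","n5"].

Answer: ["n3", "n5", "n6"]

Derivation:
idom tree: n1←n0 n2←n0 n3←n1 n4←n3 n5←n0 n6←n0
Dom at joins:
  n2: preds {n0,n1}: {n0} ∩ {n0,n1} = {n0}; idom=n0
  n3: preds {n1,n4}: {n0,n1} ∩ {n0,n1,n3,n4} = {n0,n1}; idom=n1
  n5: preds {n0,n4}: {n0} ∩ {n0,n1,n3,n4} = {n0}; idom=n0
  n6: preds {n3,n4,n5}: {n0,n1,n3} ∩ {n0,n1,n3,n4} ∩ {n0,n5} = {n0}; idom=n0

DF derivation:
  n2←n0: walk · to n0
  n2←n1: walk n1 to n0
  n3←n1: walk · to n1
  n3←n4: walk n4→n3 to n1
  n5←n0: walk · to n0
  n5←n4: walk n4→n3→n1 to n0
  n6←n3: walk n3→n1 to n0
  n6←n4: walk n4→n3→n1 to n0
  n6←n5: walk n5 to n0
  DF(n0)=∅
  DF(n1)={n2,n5,n6}
  DF(n2)=∅
  DF(n3)={n3,n5,n6}
  DF(n4)={n3,n5,n6}
  DF(n5)={n6}
  DF(n6)=∅

DF(n3) = ["n3", "n5", "n6"]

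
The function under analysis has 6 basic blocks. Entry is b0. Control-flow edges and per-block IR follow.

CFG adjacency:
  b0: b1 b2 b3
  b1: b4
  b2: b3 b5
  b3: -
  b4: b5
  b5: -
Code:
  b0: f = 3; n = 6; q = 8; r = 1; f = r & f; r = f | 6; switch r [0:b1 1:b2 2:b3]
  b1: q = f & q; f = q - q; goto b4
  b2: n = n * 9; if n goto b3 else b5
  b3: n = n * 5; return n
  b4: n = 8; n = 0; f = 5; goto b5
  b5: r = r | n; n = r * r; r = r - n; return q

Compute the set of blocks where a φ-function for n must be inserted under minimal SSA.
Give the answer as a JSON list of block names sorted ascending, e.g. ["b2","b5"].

Answer: ["b3", "b5"]

Derivation:
idom tree: b1←b0 b2←b0 b3←b0 b4←b1 b5←b0
Dom∩ at merges:
  b3: preds {b0,b2}: {b0} ∩ {b0,b2} = {b0}; idom=b0
  b5: preds {b2,b4}: {b0,b2} ∩ {b0,b1,b4} = {b0}; idom=b0

DF walk-up:
  join b3 pred b0: · stop@b0
  join b3 pred b2: b2 stop@b0
  join b5 pred b2: b2 stop@b0
  join b5 pred b4: b4→b1 stop@b0
  b0: DF=∅
  b1: DF={b5}
  b2: DF={b3,b5}
  b3: DF=∅
  b4: DF={b5}
  b5: DF=∅

φ for n: defs {b0,b2,b3,b4,b5}
  DF⁺ = {b3,b5}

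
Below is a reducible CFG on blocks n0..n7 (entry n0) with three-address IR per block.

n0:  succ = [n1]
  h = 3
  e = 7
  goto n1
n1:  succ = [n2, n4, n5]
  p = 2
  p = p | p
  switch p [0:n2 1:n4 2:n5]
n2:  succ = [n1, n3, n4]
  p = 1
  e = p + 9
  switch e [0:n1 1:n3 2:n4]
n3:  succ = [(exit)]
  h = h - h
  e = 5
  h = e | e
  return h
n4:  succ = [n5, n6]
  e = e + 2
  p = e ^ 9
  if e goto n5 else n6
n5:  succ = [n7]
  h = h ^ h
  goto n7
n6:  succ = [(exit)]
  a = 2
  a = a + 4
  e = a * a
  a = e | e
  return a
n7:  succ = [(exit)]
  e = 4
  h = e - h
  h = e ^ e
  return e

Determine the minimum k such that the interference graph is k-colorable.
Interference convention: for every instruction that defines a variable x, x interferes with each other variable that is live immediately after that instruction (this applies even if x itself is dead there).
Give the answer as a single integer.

Per-block:
  n0: def={e,h} ue=∅
  n1: def={p} ue=∅
  n2: def={e,p} ue=∅
  n3: def={e,h} ue={h}
  n4: def={e,p} ue={e}
  n5: def={h} ue={h}
  n6: def={a,e} ue=∅
  n7: def={e,h} ue={h}

Liveness:
  n0: in=∅ out={e,h}
  n1: in={e,h} out={e,h}
  n2: in={h} out={e,h}
  n3: in={h} out=∅
  n4: in={e,h} out={h}
  n5: in={h} out={h}
  n6: in=∅ out=∅
  n7: in={h} out=∅

Interference:
  a — ∅
  e — {h,p}
  h — {e,p}
  p — {e,h}

Chromatic number:
  clique {e,h,p} ⇒ need ≥ 3
  assign a→r0 e→r0 h→r1 p→r2 — no edge inside a register ⇒ χ ≤ 3
  χ = 3

Answer: 3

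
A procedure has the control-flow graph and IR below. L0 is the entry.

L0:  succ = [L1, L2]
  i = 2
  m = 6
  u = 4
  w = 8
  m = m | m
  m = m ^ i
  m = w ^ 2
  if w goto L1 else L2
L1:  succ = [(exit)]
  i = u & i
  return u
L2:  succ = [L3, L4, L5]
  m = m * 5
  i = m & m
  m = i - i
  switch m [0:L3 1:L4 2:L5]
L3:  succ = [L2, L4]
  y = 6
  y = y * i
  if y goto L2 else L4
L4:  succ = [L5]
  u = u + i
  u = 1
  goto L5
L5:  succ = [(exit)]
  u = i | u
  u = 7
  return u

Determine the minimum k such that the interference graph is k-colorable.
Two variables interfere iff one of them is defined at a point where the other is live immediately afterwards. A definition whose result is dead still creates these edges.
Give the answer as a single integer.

Answer: 4

Working:
def/use:
  L0 def {i,m,u,w} use ∅
  L1 def {i} use {i,u}
  L2 def {i,m} use {m}
  L3 def {y} use {i}
  L4 def {u} use {i,u}
  L5 def {u} use {i,u}

Live sets:
  L0 li=∅ lo={i,m,u}
  L1 li={i,u} lo=∅
  L2 li={m,u} lo={i,m,u}
  L3 li={i,m,u} lo={i,m,u}
  L4 li={i,u} lo={i,u}
  L5 li={i,u} lo=∅

Conflict graph:
  i — {m,u,w,y}
  m — {i,u,w,y}
  u — {i,m,w,y}
  w — {i,m,u}
  y — {i,m,u}

Registers:
  {i,m,u,w} pairwise interfere (4-clique) ⇒ χ ≥ 4
  assign i→R0 m→R1 u→R2 w→R3 y→R3 — no edge inside a register ⇒ χ ≤ 4
  χ = 4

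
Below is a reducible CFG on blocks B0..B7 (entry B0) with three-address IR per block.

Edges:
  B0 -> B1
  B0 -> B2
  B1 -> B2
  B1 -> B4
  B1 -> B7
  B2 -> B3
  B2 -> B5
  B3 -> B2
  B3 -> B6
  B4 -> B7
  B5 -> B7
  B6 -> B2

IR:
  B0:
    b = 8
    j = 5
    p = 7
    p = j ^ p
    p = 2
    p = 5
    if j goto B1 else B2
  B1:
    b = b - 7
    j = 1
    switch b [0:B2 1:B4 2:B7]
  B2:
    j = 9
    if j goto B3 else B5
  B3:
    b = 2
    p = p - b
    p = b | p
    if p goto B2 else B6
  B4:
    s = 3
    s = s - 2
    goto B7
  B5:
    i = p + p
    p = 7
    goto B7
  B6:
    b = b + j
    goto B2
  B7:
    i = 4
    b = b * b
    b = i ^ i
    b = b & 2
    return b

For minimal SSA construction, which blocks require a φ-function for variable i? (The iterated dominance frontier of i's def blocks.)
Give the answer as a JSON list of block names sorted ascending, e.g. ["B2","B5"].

idom tree: B1←B0 B2←B0 B3←B2 B4←B1 B5←B2 B6←B3 B7←B0
Join-block Dom:
  B2: preds {B0,B1,B3,B6}: {B0} ∩ {B0,B1} ∩ {B0,B2,B3} ∩ {B0,B2,B3,B6} = {B0}; idom=B0
  B7: preds {B1,B4,B5}: {B0,B1} ∩ {B0,B1,B4} ∩ {B0,B2,B5} = {B0}; idom=B0

DF walk-up:
  B2←B0: walk · to B0
  B2←B1: walk B1 to B0
  B2←B3: walk B3→B2 to B0
  B2←B6: walk B6→B3→B2 to B0
  B7←B1: walk B1 to B0
  B7←B4: walk B4→B1 to B0
  B7←B5: walk B5→B2 to B0
  DF(B0)=∅
  DF(B1)={B2,B7}
  DF(B2)={B2,B7}
  DF(B3)={B2}
  DF(B4)={B7}
  DF(B5)={B7}
  DF(B6)={B2}
  DF(B7)=∅

φ for i: defs {B5,B7}
  DF⁺ = {B7}

Answer: ["B7"]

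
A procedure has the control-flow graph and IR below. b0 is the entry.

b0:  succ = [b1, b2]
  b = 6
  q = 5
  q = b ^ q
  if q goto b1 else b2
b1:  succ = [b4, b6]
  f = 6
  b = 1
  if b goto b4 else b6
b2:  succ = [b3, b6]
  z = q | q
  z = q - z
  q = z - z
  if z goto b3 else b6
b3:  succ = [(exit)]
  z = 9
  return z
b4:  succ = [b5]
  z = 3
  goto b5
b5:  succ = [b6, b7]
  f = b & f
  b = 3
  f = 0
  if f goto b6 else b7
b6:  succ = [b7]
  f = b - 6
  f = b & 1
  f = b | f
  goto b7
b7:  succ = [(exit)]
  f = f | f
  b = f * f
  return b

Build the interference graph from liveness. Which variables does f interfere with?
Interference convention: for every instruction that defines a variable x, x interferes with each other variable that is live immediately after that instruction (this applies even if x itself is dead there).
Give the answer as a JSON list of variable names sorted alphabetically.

Block summaries:
  b0: def={b,q} ue=∅
  b1: def={b,f} ue=∅
  b2: def={q,z} ue={q}
  b3: def={z} ue=∅
  b4: def={z} ue=∅
  b5: def={b,f} ue={b,f}
  b6: def={f} ue={b}
  b7: def={b,f} ue={f}

Live sets:
  b0: in=∅ out={b,q}
  b1: in=∅ out={b,f}
  b2: in={b,q} out={b}
  b3: in=∅ out=∅
  b4: in={b,f} out={b,f}
  b5: in={b,f} out={b,f}
  b6: in={b} out={f}
  b7: in={f} out=∅

Interfere edges:
  b: {f,q,z}
  f: {b,z}
  q: {b,z}
  z: {b,f,q}

N(f) = ["b", "z"]

Answer: ["b", "z"]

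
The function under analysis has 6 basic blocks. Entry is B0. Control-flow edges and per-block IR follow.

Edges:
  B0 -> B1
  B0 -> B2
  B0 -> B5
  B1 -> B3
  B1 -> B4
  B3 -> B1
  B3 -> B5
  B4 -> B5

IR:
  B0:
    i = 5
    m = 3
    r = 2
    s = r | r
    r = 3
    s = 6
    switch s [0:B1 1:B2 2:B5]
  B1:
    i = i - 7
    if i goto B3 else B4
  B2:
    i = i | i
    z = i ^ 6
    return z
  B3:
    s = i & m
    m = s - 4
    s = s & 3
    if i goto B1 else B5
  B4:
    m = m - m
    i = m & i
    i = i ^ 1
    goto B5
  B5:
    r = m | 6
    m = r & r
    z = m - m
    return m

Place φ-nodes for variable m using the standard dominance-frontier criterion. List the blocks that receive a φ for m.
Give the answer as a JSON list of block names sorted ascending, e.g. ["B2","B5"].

idom tree: B1←B0 B2←B0 B3←B1 B4←B1 B5←B0
Dom at joins:
  B1: preds {B0,B3}: {B0} ∩ {B0,B1,B3} = {B0}; idom=B0
  B5: preds {B0,B3,B4}: {B0} ∩ {B0,B1,B3} ∩ {B0,B1,B4} = {B0}; idom=B0

Frontier:
  B1←B0: walk · to B0
  B1←B3: walk B3→B1 to B0
  B5←B0: walk · to B0
  B5←B3: walk B3→B1 to B0
  B5←B4: walk B4→B1 to B0
  B0 → ∅
  B1 → {B1,B5}
  B2 → ∅
  B3 → {B1,B5}
  B4 → {B5}
  B5 → ∅

φ for m: defs {B0,B3,B4,B5}
  DF⁺ = {B1,B5}

Answer: ["B1", "B5"]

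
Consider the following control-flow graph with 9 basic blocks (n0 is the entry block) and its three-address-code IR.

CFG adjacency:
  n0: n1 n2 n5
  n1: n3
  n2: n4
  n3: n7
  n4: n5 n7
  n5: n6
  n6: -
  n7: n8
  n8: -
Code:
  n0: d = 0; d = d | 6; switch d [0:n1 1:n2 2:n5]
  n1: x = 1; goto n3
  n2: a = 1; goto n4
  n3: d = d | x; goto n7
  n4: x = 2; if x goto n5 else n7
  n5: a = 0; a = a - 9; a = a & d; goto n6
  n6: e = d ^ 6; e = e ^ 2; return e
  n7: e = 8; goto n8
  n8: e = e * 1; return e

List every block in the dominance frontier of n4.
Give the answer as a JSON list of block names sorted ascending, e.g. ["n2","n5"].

Answer: ["n5", "n7"]

Derivation:
idom tree: n1←n0 n2←n0 n3←n1 n4←n2 n5←n0 n6←n5 n7←n0 n8←n7
Join-block Dom:
  n5: preds {n0,n4}: {n0} ∩ {n0,n2,n4} = {n0}; idom=n0
  n7: preds {n3,n4}: {n0,n1,n3} ∩ {n0,n2,n4} = {n0}; idom=n0

DF walk-up:
  join n5 pred n0: · stop@n0
  join n5 pred n4: n4→n2 stop@n0
  join n7 pred n3: n3→n1 stop@n0
  join n7 pred n4: n4→n2 stop@n0
  DF(n0)=∅
  DF(n1)={n7}
  DF(n2)={n5,n7}
  DF(n3)={n7}
  DF(n4)={n5,n7}
  DF(n5)=∅
  DF(n6)=∅
  DF(n7)=∅
  DF(n8)=∅

DF(n4) = ["n5", "n7"]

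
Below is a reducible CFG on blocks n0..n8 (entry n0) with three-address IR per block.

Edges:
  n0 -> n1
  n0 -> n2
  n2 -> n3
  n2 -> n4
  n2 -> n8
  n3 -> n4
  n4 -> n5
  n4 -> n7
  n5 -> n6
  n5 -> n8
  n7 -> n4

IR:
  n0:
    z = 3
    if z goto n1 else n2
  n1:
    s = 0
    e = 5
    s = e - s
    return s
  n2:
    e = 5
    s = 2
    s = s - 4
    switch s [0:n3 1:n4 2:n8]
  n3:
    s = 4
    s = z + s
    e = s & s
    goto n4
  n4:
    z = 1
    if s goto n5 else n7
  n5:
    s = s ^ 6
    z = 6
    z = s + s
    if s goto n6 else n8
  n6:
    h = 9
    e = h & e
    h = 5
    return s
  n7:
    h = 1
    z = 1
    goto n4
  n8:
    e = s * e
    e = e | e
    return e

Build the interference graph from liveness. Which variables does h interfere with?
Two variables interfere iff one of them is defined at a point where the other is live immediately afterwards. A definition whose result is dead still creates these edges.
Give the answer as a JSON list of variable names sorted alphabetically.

Per-block:
  n0: {z} / ∅
  n1: {e,s} / ∅
  n2: {e,s} / ∅
  n3: {e,s} / {z}
  n4: {z} / {s}
  n5: {s,z} / {s}
  n6: {e,h} / {e,s}
  n7: {h,z} / ∅
  n8: {e} / {e,s}

Live sets:
  n0: in=∅ out={z}
  n1: in=∅ out=∅
  n2: in={z} out={e,s,z}
  n3: in={z} out={e,s}
  n4: in={e,s} out={e,s}
  n5: in={e,s} out={e,s}
  n6: in={e,s} out=∅
  n7: in={e,s} out={e,s}
  n8: in={e,s} out=∅

Interference:
  e: {h,s,z}
  h: {e,s}
  s: {e,h,z}
  z: {e,s}

N(h) = ["e", "s"]

Answer: ["e", "s"]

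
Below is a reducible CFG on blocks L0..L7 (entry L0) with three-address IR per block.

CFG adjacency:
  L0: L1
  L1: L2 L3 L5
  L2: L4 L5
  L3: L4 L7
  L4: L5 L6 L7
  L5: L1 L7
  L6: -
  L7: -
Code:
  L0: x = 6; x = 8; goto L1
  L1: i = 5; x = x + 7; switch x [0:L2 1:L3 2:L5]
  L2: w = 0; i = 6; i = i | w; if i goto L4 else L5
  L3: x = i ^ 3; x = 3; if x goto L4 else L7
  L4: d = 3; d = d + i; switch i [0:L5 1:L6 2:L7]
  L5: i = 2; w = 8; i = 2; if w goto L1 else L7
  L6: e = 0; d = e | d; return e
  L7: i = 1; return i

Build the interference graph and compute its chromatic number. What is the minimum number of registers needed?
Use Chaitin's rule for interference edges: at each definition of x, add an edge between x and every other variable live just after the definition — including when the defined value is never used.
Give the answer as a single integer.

Block summaries:
  L0: {x} / ∅
  L1: {i,x} / {x}
  L2: {i,w} / ∅
  L3: {x} / {i}
  L4: {d} / {i}
  L5: {i,w} / ∅
  L6: {d,e} / {d}
  L7: {i} / ∅

Backward fixpoint:
  L0: in=∅ out={x}
  L1: in={x} out={i,x}
  L2: in={x} out={i,x}
  L3: in={i} out={i,x}
  L4: in={i,x} out={d,x}
  L5: in={x} out={x}
  L6: in={d} out=∅
  L7: in=∅ out=∅

Interference:
  d: {e,i,x}
  e: {d}
  i: {d,w,x}
  w: {i,x}
  x: {d,i,w}

Chromatic number:
  {d,i,x} pairwise interfere (3-clique) ⇒ χ ≥ 3
  3-colouring: r0={d,w}  r1={e,i}  r2={x}
  χ = 3

Answer: 3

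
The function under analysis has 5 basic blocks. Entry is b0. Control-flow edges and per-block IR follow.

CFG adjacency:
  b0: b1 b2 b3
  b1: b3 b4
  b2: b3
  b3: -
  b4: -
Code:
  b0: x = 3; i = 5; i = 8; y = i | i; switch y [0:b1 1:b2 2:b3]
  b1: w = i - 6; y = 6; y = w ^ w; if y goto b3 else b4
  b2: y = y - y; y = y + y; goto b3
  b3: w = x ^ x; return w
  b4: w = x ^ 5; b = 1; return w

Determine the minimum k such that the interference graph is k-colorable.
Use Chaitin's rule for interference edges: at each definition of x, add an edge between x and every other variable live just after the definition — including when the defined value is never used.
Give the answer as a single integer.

def/use:
  b0: def={i,x,y} ue=∅
  b1: def={w,y} ue={i}
  b2: def={y} ue={y}
  b3: def={w} ue={x}
  b4: def={b,w} ue={x}

Liveness:
  b0 li=∅ lo={i,x,y}
  b1 li={i,x} lo={x}
  b2 li={x,y} lo={x}
  b3 li={x} lo=∅
  b4 li={x} lo=∅

Interference:
  b↔{w}
  i↔{x,y}
  w↔{b,x,y}
  x↔{i,w,y}
  y↔{i,w,x}

Colouring:
  lower bound: {i,x,y} mutually conflict ⇒ χ ≥ 3
  assign b→R1 i→R0 w→R0 x→R1 y→R2 — no edge inside a register ⇒ χ ≤ 3
  χ = 3

Answer: 3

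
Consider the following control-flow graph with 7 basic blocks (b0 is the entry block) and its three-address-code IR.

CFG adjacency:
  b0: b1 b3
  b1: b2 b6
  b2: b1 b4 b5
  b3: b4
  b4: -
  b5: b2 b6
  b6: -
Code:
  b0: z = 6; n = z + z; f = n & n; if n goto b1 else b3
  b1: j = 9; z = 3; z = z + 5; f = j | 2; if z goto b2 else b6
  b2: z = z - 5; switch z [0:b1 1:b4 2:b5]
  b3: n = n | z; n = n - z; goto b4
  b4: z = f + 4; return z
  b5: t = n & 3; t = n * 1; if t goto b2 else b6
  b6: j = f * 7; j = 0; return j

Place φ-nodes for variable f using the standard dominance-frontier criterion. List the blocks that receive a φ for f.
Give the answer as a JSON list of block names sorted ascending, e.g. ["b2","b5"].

Answer: ["b1", "b4"]

Analysis:
idom tree: b1←b0 b2←b1 b3←b0 b4←b0 b5←b2 b6←b1
Dom at joins:
  b1: preds {b0,b2}: {b0} ∩ {b0,b1,b2} = {b0}; idom=b0
  b2: preds {b1,b5}: {b0,b1} ∩ {b0,b1,b2,b5} = {b0,b1}; idom=b1
  b4: preds {b2,b3}: {b0,b1,b2} ∩ {b0,b3} = {b0}; idom=b0
  b6: preds {b1,b5}: {b0,b1} ∩ {b0,b1,b2,b5} = {b0,b1}; idom=b1

DF walk-up:
  join b1 pred b0: · stop@b0
  join b1 pred b2: b2→b1 stop@b0
  join b2 pred b1: · stop@b1
  join b2 pred b5: b5→b2 stop@b1
  join b4 pred b2: b2→b1 stop@b0
  join b4 pred b3: b3 stop@b0
  join b6 pred b1: · stop@b1
  join b6 pred b5: b5→b2 stop@b1
  b0: DF=∅
  b1: DF={b1,b4}
  b2: DF={b1,b2,b4,b6}
  b3: DF={b4}
  b4: DF=∅
  b5: DF={b2,b6}
  b6: DF=∅

φ for f: defs {b0,b1}
  DF⁺ = {b1,b4}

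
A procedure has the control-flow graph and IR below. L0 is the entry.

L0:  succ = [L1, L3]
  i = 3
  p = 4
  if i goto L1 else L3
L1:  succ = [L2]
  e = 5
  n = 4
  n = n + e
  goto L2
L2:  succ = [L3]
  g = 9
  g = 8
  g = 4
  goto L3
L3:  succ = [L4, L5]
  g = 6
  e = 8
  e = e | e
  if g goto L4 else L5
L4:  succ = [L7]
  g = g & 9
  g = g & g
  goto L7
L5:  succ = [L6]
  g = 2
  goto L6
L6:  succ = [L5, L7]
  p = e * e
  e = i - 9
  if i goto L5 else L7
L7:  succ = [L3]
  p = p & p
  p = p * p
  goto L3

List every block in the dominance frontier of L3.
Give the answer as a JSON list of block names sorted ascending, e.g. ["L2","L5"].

idom tree: L1←L0 L2←L1 L3←L0 L4←L3 L5←L3 L6←L5 L7←L3
Dom∩ at merges:
  L3: preds {L0,L2,L7}: {L0} ∩ {L0,L1,L2} ∩ {L0,L3,L7} = {L0}; idom=L0
  L5: preds {L3,L6}: {L0,L3} ∩ {L0,L3,L5,L6} = {L0,L3}; idom=L3
  L7: preds {L4,L6}: {L0,L3,L4} ∩ {L0,L3,L5,L6} = {L0,L3}; idom=L3

Frontier:
  join L3 pred L0: · stop@L0
  join L3 pred L2: L2→L1 stop@L0
  join L3 pred L7: L7→L3 stop@L0
  join L5 pred L3: · stop@L3
  join L5 pred L6: L6→L5 stop@L3
  join L7 pred L4: L4 stop@L3
  join L7 pred L6: L6→L5 stop@L3
  L0 → ∅
  L1 → {L3}
  L2 → {L3}
  L3 → {L3}
  L4 → {L7}
  L5 → {L5,L7}
  L6 → {L5,L7}
  L7 → {L3}

DF(L3) = ["L3"]

Answer: ["L3"]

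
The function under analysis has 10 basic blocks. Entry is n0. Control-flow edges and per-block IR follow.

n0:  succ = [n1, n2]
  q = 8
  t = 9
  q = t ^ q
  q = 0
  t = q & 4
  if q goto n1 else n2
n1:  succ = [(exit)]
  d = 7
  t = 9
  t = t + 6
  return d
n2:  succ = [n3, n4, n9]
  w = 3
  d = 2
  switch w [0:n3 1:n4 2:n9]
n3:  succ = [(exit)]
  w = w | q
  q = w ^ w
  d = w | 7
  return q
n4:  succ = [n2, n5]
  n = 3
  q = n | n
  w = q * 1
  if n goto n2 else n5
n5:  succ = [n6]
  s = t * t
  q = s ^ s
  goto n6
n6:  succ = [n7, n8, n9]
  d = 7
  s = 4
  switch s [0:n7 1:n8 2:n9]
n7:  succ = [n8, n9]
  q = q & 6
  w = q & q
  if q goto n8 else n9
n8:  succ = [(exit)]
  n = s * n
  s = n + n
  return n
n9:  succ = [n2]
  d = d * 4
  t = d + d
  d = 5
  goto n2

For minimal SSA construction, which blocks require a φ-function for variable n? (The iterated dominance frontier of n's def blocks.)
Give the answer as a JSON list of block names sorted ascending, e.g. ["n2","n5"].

idom tree: n1←n0 n2←n0 n3←n2 n4←n2 n5←n4 n6←n5 n7←n6 n8←n6 n9←n2
Dom∩ at merges:
  n2: preds {n0,n4,n9}: {n0} ∩ {n0,n2,n4} ∩ {n0,n2,n9} = {n0}; idom=n0
  n8: preds {n6,n7}: {n0,n2,n4,n5,n6} ∩ {n0,n2,n4,n5,n6,n7} = {n0,n2,n4,n5,n6}; idom=n6
  n9: preds {n2,n6,n7}: {n0,n2} ∩ {n0,n2,n4,n5,n6} ∩ {n0,n2,n4,n5,n6,n7} = {n0,n2}; idom=n2

DF walk-up:
  n2←n0: walk · to n0
  n2←n4: walk n4→n2 to n0
  n2←n9: walk n9→n2 to n0
  n8←n6: walk · to n6
  n8←n7: walk n7 to n6
  n9←n2: walk · to n2
  n9←n6: walk n6→n5→n4 to n2
  n9←n7: walk n7→n6→n5→n4 to n2
  n0: DF=∅
  n1: DF=∅
  n2: DF={n2}
  n3: DF=∅
  n4: DF={n2,n9}
  n5: DF={n9}
  n6: DF={n9}
  n7: DF={n8,n9}
  n8: DF=∅
  n9: DF={n2}

φ for n: defs {n4,n8}
  DF⁺ = {n2,n9}

Answer: ["n2", "n9"]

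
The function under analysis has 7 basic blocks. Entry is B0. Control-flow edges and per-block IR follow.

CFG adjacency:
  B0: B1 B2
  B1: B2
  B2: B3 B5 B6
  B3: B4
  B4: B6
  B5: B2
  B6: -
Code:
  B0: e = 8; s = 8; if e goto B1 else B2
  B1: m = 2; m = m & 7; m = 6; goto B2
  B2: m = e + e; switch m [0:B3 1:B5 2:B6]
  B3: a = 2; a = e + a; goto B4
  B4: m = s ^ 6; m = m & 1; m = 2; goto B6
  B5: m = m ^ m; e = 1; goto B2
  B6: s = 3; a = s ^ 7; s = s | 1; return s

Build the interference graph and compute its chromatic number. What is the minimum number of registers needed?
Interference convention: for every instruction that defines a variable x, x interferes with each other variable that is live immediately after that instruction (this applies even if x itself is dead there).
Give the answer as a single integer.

Answer: 3

Working:
Block summaries:
  B0: def={e,s} ue=∅
  B1: def={m} ue=∅
  B2: def={m} ue={e}
  B3: def={a} ue={e}
  B4: def={m} ue={s}
  B5: def={e,m} ue={m}
  B6: def={a,s} ue=∅

Live sets:
  B0 li=∅ lo={e,s}
  B1 li={e,s} lo={e,s}
  B2 li={e,s} lo={e,m,s}
  B3 li={e,s} lo={s}
  B4 li={s} lo=∅
  B5 li={m,s} lo={e,s}
  B6 li=∅ lo=∅

Interfere edges:
  a — {e,s}
  e — {a,m,s}
  m — {e,s}
  s — {a,e,m}

Chromatic number:
  clique {a,e,s} ⇒ need ≥ 3
  3-colouring: R0={e}  R1={s}  R2={a,m}
  χ = 3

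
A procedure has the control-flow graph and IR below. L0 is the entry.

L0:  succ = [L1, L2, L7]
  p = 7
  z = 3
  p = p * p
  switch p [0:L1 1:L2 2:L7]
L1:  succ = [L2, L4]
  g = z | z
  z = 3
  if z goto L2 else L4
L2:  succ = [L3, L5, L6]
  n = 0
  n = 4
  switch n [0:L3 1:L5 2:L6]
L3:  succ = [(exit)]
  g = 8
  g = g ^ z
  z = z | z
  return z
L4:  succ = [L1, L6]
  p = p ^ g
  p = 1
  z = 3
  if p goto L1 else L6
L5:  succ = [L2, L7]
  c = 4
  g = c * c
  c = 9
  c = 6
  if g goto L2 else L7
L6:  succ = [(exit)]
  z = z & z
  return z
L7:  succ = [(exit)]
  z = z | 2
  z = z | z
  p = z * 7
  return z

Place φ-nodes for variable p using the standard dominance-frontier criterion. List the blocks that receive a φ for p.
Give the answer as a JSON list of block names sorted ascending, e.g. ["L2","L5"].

idom tree: L1←L0 L2←L0 L3←L2 L4←L1 L5←L2 L6←L0 L7←L0
Join-block Dom:
  L1: preds {L0,L4}: {L0} ∩ {L0,L1,L4} = {L0}; idom=L0
  L2: preds {L0,L1,L5}: {L0} ∩ {L0,L1} ∩ {L0,L2,L5} = {L0}; idom=L0
  L6: preds {L2,L4}: {L0,L2} ∩ {L0,L1,L4} = {L0}; idom=L0
  L7: preds {L0,L5}: {L0} ∩ {L0,L2,L5} = {L0}; idom=L0

DF derivation:
  L1←L0: walk · to L0
  L1←L4: walk L4→L1 to L0
  L2←L0: walk · to L0
  L2←L1: walk L1 to L0
  L2←L5: walk L5→L2 to L0
  L6←L2: walk L2 to L0
  L6←L4: walk L4→L1 to L0
  L7←L0: walk · to L0
  L7←L5: walk L5→L2 to L0
  L0: DF=∅
  L1: DF={L1,L2,L6}
  L2: DF={L2,L6,L7}
  L3: DF=∅
  L4: DF={L1,L6}
  L5: DF={L2,L7}
  L6: DF=∅
  L7: DF=∅

φ for p: defs {L0,L4,L7}
  DF⁺ = {L1,L2,L6,L7}

Answer: ["L1", "L2", "L6", "L7"]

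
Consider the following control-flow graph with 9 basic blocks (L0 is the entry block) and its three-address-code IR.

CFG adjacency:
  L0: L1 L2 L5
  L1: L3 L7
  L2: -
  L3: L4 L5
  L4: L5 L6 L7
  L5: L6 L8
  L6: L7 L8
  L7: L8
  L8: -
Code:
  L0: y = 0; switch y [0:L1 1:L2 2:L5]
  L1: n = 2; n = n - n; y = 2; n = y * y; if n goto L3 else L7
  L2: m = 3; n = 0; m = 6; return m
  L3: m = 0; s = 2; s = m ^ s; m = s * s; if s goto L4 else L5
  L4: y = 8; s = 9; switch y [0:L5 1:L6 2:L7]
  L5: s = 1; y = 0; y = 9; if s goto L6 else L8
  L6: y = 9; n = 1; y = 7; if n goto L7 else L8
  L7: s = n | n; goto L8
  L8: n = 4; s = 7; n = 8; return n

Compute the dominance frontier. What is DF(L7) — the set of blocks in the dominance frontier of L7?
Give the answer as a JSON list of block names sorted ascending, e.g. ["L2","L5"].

idom tree: L1←L0 L2←L0 L3←L1 L4←L3 L5←L0 L6←L0 L7←L0 L8←L0
Dom at joins:
  L5: preds {L0,L3,L4}: {L0} ∩ {L0,L1,L3} ∩ {L0,L1,L3,L4} = {L0}; idom=L0
  L6: preds {L4,L5}: {L0,L1,L3,L4} ∩ {L0,L5} = {L0}; idom=L0
  L7: preds {L1,L4,L6}: {L0,L1} ∩ {L0,L1,L3,L4} ∩ {L0,L6} = {L0}; idom=L0
  L8: preds {L5,L6,L7}: {L0,L5} ∩ {L0,L6} ∩ {L0,L7} = {L0}; idom=L0

Frontier:
  join L5 pred L0: · stop@L0
  join L5 pred L3: L3→L1 stop@L0
  join L5 pred L4: L4→L3→L1 stop@L0
  join L6 pred L4: L4→L3→L1 stop@L0
  join L6 pred L5: L5 stop@L0
  join L7 pred L1: L1 stop@L0
  join L7 pred L4: L4→L3→L1 stop@L0
  join L7 pred L6: L6 stop@L0
  join L8 pred L5: L5 stop@L0
  join L8 pred L6: L6 stop@L0
  join L8 pred L7: L7 stop@L0
  DF(L0)=∅
  DF(L1)={L5,L6,L7}
  DF(L2)=∅
  DF(L3)={L5,L6,L7}
  DF(L4)={L5,L6,L7}
  DF(L5)={L6,L8}
  DF(L6)={L7,L8}
  DF(L7)={L8}
  DF(L8)=∅

DF(L7) = ["L8"]

Answer: ["L8"]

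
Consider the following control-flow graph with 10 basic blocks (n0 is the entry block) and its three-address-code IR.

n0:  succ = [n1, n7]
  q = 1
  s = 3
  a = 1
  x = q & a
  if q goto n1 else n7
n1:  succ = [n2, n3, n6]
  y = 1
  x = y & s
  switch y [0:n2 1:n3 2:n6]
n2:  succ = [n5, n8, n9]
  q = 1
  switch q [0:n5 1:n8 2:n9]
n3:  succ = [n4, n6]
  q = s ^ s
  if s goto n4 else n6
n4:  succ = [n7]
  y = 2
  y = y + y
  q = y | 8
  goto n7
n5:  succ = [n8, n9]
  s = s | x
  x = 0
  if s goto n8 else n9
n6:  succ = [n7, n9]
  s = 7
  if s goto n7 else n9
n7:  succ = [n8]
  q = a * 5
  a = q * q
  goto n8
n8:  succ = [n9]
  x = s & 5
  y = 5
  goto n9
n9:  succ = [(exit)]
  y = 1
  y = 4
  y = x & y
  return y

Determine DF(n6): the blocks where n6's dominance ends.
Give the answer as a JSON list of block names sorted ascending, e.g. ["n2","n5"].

Answer: ["n7", "n9"]

Derivation:
idom tree: n1←n0 n2←n1 n3←n1 n4←n3 n5←n2 n6←n1 n7←n0 n8←n0 n9←n0
Dom at joins:
  n6: preds {n1,n3}: {n0,n1} ∩ {n0,n1,n3} = {n0,n1}; idom=n1
  n7: preds {n0,n4,n6}: {n0} ∩ {n0,n1,n3,n4} ∩ {n0,n1,n6} = {n0}; idom=n0
  n8: preds {n2,n5,n7}: {n0,n1,n2} ∩ {n0,n1,n2,n5} ∩ {n0,n7} = {n0}; idom=n0
  n9: preds {n2,n5,n6,n8}: {n0,n1,n2} ∩ {n0,n1,n2,n5} ∩ {n0,n1,n6} ∩ {n0,n8} = {n0}; idom=n0

DF derivation:
  n6←n1: walk · to n1
  n6←n3: walk n3 to n1
  n7←n0: walk · to n0
  n7←n4: walk n4→n3→n1 to n0
  n7←n6: walk n6→n1 to n0
  n8←n2: walk n2→n1 to n0
  n8←n5: walk n5→n2→n1 to n0
  n8←n7: walk n7 to n0
  n9←n2: walk n2→n1 to n0
  n9←n5: walk n5→n2→n1 to n0
  n9←n6: walk n6→n1 to n0
  n9←n8: walk n8 to n0
  DF(n0)=∅
  DF(n1)={n7,n8,n9}
  DF(n2)={n8,n9}
  DF(n3)={n6,n7}
  DF(n4)={n7}
  DF(n5)={n8,n9}
  DF(n6)={n7,n9}
  DF(n7)={n8}
  DF(n8)={n9}
  DF(n9)=∅

DF(n6) = ["n7", "n9"]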